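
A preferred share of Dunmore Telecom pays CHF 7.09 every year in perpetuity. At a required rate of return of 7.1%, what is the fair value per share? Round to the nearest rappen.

CHF 99.86

Zero-growth DDM (perpetuity): P₀ = D/r = 7.09 / 0.071 = 99.8592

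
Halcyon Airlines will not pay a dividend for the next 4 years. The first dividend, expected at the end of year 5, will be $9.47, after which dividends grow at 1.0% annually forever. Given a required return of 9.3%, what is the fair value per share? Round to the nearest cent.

$79.94

Deferred-dividend DDM. At t=4 the remaining stream is a growing perpetuity with first payment D_5 = 9.47.
V_4 = D_5/(r−g) = 9.47/(0.093−0.01) = 114.0964
P₀ = V_4/(1+r)^4 = 114.0964/(1+0.093)^4 = 79.9450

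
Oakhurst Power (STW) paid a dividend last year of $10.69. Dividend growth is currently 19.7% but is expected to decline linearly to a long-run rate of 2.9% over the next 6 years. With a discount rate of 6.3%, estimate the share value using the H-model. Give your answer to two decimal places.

$481.99

H-model: P₀ = D₀[(1+g_L) + H(g_S−g_L)]/(r−g_L), with H = 6/2 = 3.
P₀ = 10.69 × [(1+0.029) + 3×(0.197−0.029)] / (0.063−0.029)
   = 10.69 × 1.5330 / 0.034 = 481.9932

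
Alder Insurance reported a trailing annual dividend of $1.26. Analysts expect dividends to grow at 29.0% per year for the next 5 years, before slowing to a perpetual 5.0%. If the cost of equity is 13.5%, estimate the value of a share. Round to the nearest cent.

Two-stage DDM. Project D₁…D_5 at 0.29, terminal growth 0.05, discount at r = 0.135.
D_1 = 1.6254
D_2 = 2.0968
D_3 = 2.7048
D_4 = 3.4892
D_5 = 4.5011
Terminal value at t=5: TV = D_6/(r−g) = 4.7262/(0.135−0.05) = 55.6019
P₀ = 1.6254/(1+0.135)^1 + 2.0968/(1+0.135)^2 + 2.7048/(1+0.135)^3 + 3.4892/(1+0.135)^4 + 4.5011/(1+0.135)^5 + 55.6019/(1+0.135)^5 = 38.9214

$38.92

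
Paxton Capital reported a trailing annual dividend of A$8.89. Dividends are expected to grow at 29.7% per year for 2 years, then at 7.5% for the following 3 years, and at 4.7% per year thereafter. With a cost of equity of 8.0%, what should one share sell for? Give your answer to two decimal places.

Three-stage DDM. Project D₁…D_5; terminal Gordon value at t=5 with g = 0.047; discount at r = 0.08.
D_1 = 11.5303
D_2 = 14.9548
D_3 = 16.0765
D_4 = 17.2822
D_5 = 18.5783
TV_5 = 19.4515/(0.08−0.047) = 589.4403
P₀ = Σ Dₜ/(1+r)ᵗ + TV_5/(1+r)^5 = 462.7698

A$462.77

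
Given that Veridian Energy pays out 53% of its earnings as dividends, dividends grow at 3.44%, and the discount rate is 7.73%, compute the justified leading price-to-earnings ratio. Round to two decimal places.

12.35

Justified leading P/E = b/(r−g) = 0.53/(0.0773−0.0344) = 12.3543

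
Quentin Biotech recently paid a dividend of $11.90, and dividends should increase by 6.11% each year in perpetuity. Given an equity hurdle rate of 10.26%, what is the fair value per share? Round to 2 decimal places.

$304.27

Gordon growth model: P₀ = D₁/(r − g). D₁ = 11.90 × (1 + 0.0611) = 12.6271.
P₀ = 12.6271 / (0.1026 − 0.0611) = 12.6271 / 0.0415 = 304.2672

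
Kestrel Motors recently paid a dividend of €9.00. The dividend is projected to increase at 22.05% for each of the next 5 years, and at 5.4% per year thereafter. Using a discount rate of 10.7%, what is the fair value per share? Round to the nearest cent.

€352.47

Two-stage DDM. Project D₁…D_5 at 0.2205, terminal growth 0.054, discount at r = 0.107.
D_1 = 10.9845
D_2 = 13.4066
D_3 = 16.3627
D_4 = 19.9707
D_5 = 24.3743
Terminal value at t=5: TV = D_6/(r−g) = 25.6905/(0.107−0.054) = 484.7258
P₀ = 10.9845/(1+0.107)^1 + 13.4066/(1+0.107)^2 + 16.3627/(1+0.107)^3 + 19.9707/(1+0.107)^4 + 24.3743/(1+0.107)^5 + 484.7258/(1+0.107)^5 = 352.4655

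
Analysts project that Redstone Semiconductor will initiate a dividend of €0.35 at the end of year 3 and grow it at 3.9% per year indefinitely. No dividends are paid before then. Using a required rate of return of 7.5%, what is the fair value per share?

€8.41

Deferred-dividend DDM. At t=2 the remaining stream is a growing perpetuity with first payment D_3 = 0.35.
V_2 = D_3/(r−g) = 0.35/(0.075−0.039) = 9.7222
P₀ = V_2/(1+r)^2 = 9.7222/(1+0.075)^2 = 8.4130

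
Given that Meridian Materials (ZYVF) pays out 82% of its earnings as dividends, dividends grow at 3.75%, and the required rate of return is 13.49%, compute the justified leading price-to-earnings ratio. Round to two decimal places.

8.42

Justified leading P/E = b/(r−g) = 0.82/(0.1349−0.0375) = 8.4189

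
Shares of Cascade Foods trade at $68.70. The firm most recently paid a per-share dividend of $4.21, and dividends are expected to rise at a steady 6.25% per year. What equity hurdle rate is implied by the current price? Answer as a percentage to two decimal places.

Rearranging the constant-growth DDM: r = D₁/P₀ + g.
D₁ = 4.21 × (1 + 0.0625) = 4.4731.
r = 4.4731 / 68.70 + 0.0625 = 0.06511 + 0.0625 = 0.12761

12.76%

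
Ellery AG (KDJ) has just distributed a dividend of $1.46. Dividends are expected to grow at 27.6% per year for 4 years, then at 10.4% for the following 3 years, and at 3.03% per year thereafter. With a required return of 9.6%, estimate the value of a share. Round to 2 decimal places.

Three-stage DDM. Project D₁…D_7; terminal Gordon value at t=7 with g = 0.0303; discount at r = 0.096.
D_1 = 1.8630
D_2 = 2.3771
D_3 = 3.0332
D_4 = 3.8704
D_5 = 4.2729
D_6 = 4.7173
D_7 = 5.2079
TV_7 = 5.3657/(0.096−0.0303) = 81.6697
P₀ = Σ Dₜ/(1+r)ᵗ + TV_7/(1+r)^7 = 59.8220

$59.82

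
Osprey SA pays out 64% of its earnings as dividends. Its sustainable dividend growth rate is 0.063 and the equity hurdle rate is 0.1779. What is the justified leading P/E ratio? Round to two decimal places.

5.57

Justified leading P/E = b/(r−g) = 0.64/(0.1779−0.063) = 5.5701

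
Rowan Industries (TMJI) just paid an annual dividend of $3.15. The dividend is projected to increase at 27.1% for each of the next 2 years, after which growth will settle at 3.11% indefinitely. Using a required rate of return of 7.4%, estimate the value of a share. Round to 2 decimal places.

$114.17

Two-stage DDM. Project D₁…D_2 at 0.271, terminal growth 0.0311, discount at r = 0.074.
D_1 = 4.0036
D_2 = 5.0886
Terminal value at t=2: TV = D_3/(r−g) = 5.2469/(0.074−0.0311) = 122.3053
P₀ = 4.0036/(1+0.074)^1 + 5.0886/(1+0.074)^2 + 122.3053/(1+0.074)^2 = 114.1713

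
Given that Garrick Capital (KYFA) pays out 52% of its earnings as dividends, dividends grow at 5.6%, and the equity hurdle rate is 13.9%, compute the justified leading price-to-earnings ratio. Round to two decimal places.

Justified leading P/E = b/(r−g) = 0.52/(0.139−0.056) = 6.2651

6.27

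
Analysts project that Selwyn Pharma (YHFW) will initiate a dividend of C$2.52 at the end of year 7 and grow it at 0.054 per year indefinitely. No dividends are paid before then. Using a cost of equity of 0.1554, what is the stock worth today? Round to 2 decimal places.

C$10.45

Deferred-dividend DDM. At t=6 the remaining stream is a growing perpetuity with first payment D_7 = 2.52.
V_6 = D_7/(r−g) = 2.52/(0.1554−0.054) = 24.8521
P₀ = V_6/(1+r)^6 = 24.8521/(1+0.1554)^6 = 10.4464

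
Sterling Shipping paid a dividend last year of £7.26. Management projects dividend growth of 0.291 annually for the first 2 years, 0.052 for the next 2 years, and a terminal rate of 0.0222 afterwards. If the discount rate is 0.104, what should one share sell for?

£149.54

Three-stage DDM. Project D₁…D_4; terminal Gordon value at t=4 with g = 0.0222; discount at r = 0.104.
D_1 = 9.3727
D_2 = 12.1001
D_3 = 12.7293
D_4 = 13.3912
TV_4 = 13.6885/(0.104−0.0222) = 167.3413
P₀ = Σ Dₜ/(1+r)ᵗ + TV_4/(1+r)^4 = 149.5411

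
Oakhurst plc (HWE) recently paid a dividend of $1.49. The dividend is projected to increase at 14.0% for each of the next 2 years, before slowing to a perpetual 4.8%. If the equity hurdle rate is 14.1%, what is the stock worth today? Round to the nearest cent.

$19.74

Two-stage DDM. Project D₁…D_2 at 0.14, terminal growth 0.048, discount at r = 0.141.
D_1 = 1.6986
D_2 = 1.9364
Terminal value at t=2: TV = D_3/(r−g) = 2.0294/(0.141−0.048) = 21.8210
P₀ = 1.6986/(1+0.141)^1 + 1.9364/(1+0.141)^2 + 21.8210/(1+0.141)^2 = 19.7372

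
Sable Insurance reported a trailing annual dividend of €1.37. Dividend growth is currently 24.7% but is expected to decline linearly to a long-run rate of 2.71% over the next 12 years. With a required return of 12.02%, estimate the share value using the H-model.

€34.53

H-model: P₀ = D₀[(1+g_L) + H(g_S−g_L)]/(r−g_L), with H = 12/2 = 6.
P₀ = 1.37 × [(1+0.0271) + 6×(0.247−0.0271)] / (0.1202−0.0271)
   = 1.37 × 2.3465 / 0.0931 = 34.5296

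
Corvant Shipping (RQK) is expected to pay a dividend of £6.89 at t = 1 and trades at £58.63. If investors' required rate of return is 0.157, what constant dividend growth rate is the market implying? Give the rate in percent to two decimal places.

3.95%

From P₀ = D₁/(r − g), the implied growth is g = r − D₁/P₀.
g = 0.157 − 6.89/58.63 = 0.157 − 0.11752 = 0.03948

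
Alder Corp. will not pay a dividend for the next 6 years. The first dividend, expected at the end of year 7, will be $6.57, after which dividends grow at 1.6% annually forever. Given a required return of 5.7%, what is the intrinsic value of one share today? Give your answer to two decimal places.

Deferred-dividend DDM. At t=6 the remaining stream is a growing perpetuity with first payment D_7 = 6.57.
V_6 = D_7/(r−g) = 6.57/(0.057−0.016) = 160.2439
P₀ = V_6/(1+r)^6 = 160.2439/(1+0.057)^6 = 114.9031

$114.90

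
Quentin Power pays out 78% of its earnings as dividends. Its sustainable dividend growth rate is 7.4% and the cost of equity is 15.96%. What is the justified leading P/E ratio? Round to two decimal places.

9.11

Justified leading P/E = b/(r−g) = 0.78/(0.1596−0.074) = 9.1121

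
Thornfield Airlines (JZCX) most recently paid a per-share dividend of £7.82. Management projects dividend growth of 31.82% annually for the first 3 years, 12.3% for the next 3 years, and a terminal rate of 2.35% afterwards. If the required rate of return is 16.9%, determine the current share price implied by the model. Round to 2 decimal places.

Three-stage DDM. Project D₁…D_6; terminal Gordon value at t=6 with g = 0.0235; discount at r = 0.169.
D_1 = 10.3083
D_2 = 13.5884
D_3 = 17.9123
D_4 = 20.1155
D_5 = 22.5897
D_6 = 25.3682
TV_6 = 25.9644/(0.169−0.0235) = 178.4493
P₀ = Σ Dₜ/(1+r)ᵗ + TV_6/(1+r)^6 = 130.9578

£130.96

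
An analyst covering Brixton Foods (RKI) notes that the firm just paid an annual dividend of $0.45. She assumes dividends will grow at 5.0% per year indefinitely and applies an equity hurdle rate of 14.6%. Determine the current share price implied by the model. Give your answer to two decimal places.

Gordon growth model: P₀ = D₁/(r − g). D₁ = 0.45 × (1 + 0.05) = 0.4725.
P₀ = 0.4725 / (0.146 − 0.05) = 0.4725 / 0.096 = 4.9219

$4.92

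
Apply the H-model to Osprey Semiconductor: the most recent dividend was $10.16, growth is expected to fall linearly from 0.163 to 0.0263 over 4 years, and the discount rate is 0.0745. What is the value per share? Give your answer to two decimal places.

$273.96

H-model: P₀ = D₀[(1+g_L) + H(g_S−g_L)]/(r−g_L), with H = 4/2 = 2.
P₀ = 10.16 × [(1+0.0263) + 2×(0.163−0.0263)] / (0.0745−0.0263)
   = 10.16 × 1.2997 / 0.0482 = 273.9617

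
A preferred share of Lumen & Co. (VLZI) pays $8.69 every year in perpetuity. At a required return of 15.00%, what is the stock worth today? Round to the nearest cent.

Zero-growth DDM (perpetuity): P₀ = D/r = 8.69 / 0.15 = 57.9333

$57.93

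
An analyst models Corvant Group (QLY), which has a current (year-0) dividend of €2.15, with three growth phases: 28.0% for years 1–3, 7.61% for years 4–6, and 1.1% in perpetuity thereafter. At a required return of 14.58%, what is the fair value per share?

Three-stage DDM. Project D₁…D_6; terminal Gordon value at t=6 with g = 0.011; discount at r = 0.1458.
D_1 = 2.7520
D_2 = 3.5226
D_3 = 4.5089
D_4 = 4.8520
D_5 = 5.2212
D_6 = 5.6186
TV_6 = 5.6804/(0.1458−0.011) = 42.1393
P₀ = Σ Dₜ/(1+r)ᵗ + TV_6/(1+r)^6 = 34.6465

€34.65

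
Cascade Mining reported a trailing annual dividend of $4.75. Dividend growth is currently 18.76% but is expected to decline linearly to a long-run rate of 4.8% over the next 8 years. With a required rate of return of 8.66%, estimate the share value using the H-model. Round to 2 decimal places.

$197.68

H-model: P₀ = D₀[(1+g_L) + H(g_S−g_L)]/(r−g_L), with H = 8/2 = 4.
P₀ = 4.75 × [(1+0.048) + 4×(0.1876−0.048)] / (0.0866−0.048)
   = 4.75 × 1.6064 / 0.0386 = 197.6788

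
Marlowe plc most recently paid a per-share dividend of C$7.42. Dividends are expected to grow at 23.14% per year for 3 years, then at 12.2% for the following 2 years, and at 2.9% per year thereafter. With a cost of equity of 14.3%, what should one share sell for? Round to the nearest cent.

Three-stage DDM. Project D₁…D_5; terminal Gordon value at t=5 with g = 0.029; discount at r = 0.143.
D_1 = 9.1370
D_2 = 11.2513
D_3 = 13.8548
D_4 = 15.5451
D_5 = 17.4416
TV_5 = 17.9474/(0.143−0.029) = 157.4337
P₀ = Σ Dₜ/(1+r)ᵗ + TV_5/(1+r)^5 = 124.6309

C$124.63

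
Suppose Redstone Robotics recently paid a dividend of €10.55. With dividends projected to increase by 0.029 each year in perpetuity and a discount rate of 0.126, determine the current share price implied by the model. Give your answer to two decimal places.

Gordon growth model: P₀ = D₁/(r − g). D₁ = 10.55 × (1 + 0.029) = 10.8559.
P₀ = 10.8559 / (0.126 − 0.029) = 10.8559 / 0.097 = 111.9170

€111.92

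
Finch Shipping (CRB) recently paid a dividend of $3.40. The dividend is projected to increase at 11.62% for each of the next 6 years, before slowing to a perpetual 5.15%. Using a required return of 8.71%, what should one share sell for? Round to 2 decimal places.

Two-stage DDM. Project D₁…D_6 at 0.1162, terminal growth 0.0515, discount at r = 0.0871.
D_1 = 3.7951
D_2 = 4.2361
D_3 = 4.7283
D_4 = 5.2777
D_5 = 5.8910
D_6 = 6.5755
Terminal value at t=6: TV = D_7/(r−g) = 6.9142/(0.0871−0.0515) = 194.2184
P₀ = 3.7951/(1+0.0871)^1 + 4.2361/(1+0.0871)^2 + 4.7283/(1+0.0871)^3 + 5.2777/(1+0.0871)^4 + 5.8910/(1+0.0871)^5 + 6.5755/(1+0.0871)^6 + 194.2184/(1+0.0871)^6 = 140.0709

$140.07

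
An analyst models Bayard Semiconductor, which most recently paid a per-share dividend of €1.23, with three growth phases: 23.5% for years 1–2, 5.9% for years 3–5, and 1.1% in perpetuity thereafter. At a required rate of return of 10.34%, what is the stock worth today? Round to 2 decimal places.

€22.08

Three-stage DDM. Project D₁…D_5; terminal Gordon value at t=5 with g = 0.011; discount at r = 0.1034.
D_1 = 1.5190
D_2 = 1.8760
D_3 = 1.9867
D_4 = 2.1039
D_5 = 2.2281
TV_5 = 2.2526/(0.1034−0.011) = 24.3785
P₀ = Σ Dₜ/(1+r)ᵗ + TV_5/(1+r)^5 = 22.0834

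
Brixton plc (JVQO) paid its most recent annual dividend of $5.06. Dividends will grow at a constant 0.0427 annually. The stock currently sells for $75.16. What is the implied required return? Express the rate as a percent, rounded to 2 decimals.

Rearranging the constant-growth DDM: r = D₁/P₀ + g.
D₁ = 5.06 × (1 + 0.0427) = 5.2761.
r = 5.2761 / 75.16 + 0.0427 = 0.07020 + 0.0427 = 0.11290

11.29%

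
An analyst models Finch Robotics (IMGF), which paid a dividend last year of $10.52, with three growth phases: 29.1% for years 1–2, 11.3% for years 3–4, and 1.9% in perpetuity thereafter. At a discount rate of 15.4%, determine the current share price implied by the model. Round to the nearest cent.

$142.32

Three-stage DDM. Project D₁…D_4; terminal Gordon value at t=4 with g = 0.019; discount at r = 0.154.
D_1 = 13.5813
D_2 = 17.5335
D_3 = 19.5148
D_4 = 21.7199
TV_4 = 22.1326/(0.154−0.019) = 163.9453
P₀ = Σ Dₜ/(1+r)ᵗ + TV_4/(1+r)^4 = 142.3238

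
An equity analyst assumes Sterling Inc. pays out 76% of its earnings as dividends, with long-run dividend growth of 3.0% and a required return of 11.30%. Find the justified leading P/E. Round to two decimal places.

9.16

Justified leading P/E = b/(r−g) = 0.76/(0.113−0.03) = 9.1566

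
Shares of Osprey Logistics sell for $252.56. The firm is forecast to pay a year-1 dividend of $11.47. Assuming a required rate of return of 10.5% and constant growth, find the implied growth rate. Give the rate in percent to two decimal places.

5.96%

From P₀ = D₁/(r − g), the implied growth is g = r − D₁/P₀.
g = 0.105 − 11.47/252.56 = 0.105 − 0.04541 = 0.05959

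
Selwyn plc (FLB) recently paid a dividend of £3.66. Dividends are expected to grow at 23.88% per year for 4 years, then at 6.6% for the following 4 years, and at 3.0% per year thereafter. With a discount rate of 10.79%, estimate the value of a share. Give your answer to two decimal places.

Three-stage DDM. Project D₁…D_8; terminal Gordon value at t=8 with g = 0.03; discount at r = 0.1079.
D_1 = 4.5340
D_2 = 5.6167
D_3 = 6.9580
D_4 = 8.6196
D_5 = 9.1885
D_6 = 9.7949
D_7 = 10.4414
D_8 = 11.1305
TV_8 = 11.4644/(0.1079−0.03) = 147.1684
P₀ = Σ Dₜ/(1+r)ᵗ + TV_8/(1+r)^8 = 105.1424

£105.14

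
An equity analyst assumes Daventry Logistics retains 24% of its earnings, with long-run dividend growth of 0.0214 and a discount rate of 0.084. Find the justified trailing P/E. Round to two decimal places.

12.40

Payout ratio b = 1 − 0.24 = 0.76.
Justified trailing P/E = b(1+g)/(r−g) = 0.76×(1+0.0214)/(0.084−0.0214) = 12.4004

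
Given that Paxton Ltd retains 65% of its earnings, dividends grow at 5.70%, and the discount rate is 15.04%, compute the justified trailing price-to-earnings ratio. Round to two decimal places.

3.96

Payout ratio b = 1 − 0.65 = 0.35.
Justified trailing P/E = b(1+g)/(r−g) = 0.35×(1+0.057)/(0.1504−0.057) = 3.9609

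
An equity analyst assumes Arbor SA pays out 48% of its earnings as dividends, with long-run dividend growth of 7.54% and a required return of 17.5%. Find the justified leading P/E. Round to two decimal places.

4.82

Justified leading P/E = b/(r−g) = 0.48/(0.175−0.0754) = 4.8193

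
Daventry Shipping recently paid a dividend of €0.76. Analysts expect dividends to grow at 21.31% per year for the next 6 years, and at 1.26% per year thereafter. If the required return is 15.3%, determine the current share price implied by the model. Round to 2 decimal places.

€12.90

Two-stage DDM. Project D₁…D_6 at 0.2131, terminal growth 0.0126, discount at r = 0.153.
D_1 = 0.9220
D_2 = 1.1184
D_3 = 1.3568
D_4 = 1.6459
D_5 = 1.9966
D_6 = 2.4221
Terminal value at t=6: TV = D_7/(r−g) = 2.4526/(0.153−0.0126) = 17.4688
P₀ = 0.9220/(1+0.153)^1 + 1.1184/(1+0.153)^2 + 1.3568/(1+0.153)^3 + 1.6459/(1+0.153)^4 + 1.9966/(1+0.153)^5 + 2.4221/(1+0.153)^6 + 17.4688/(1+0.153)^6 = 12.9032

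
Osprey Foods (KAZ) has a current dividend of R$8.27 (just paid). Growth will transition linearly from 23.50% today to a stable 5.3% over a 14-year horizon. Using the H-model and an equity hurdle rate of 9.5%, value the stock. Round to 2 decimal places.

H-model: P₀ = D₀[(1+g_L) + H(g_S−g_L)]/(r−g_L), with H = 14/2 = 7.
P₀ = 8.27 × [(1+0.053) + 7×(0.235−0.053)] / (0.095−0.053)
   = 8.27 × 2.3270 / 0.042 = 458.1974

R$458.20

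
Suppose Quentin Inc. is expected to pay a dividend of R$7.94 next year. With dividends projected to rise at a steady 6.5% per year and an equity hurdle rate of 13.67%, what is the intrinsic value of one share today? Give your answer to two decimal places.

Gordon growth model: P₀ = D₁/(r − g), with D₁ = 7.94 given directly.
P₀ = 7.9400 / (0.1367 − 0.065) = 7.9400 / 0.0717 = 110.7392

R$110.74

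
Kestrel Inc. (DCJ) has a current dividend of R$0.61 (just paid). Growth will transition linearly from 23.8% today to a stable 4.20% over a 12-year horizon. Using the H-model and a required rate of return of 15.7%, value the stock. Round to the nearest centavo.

R$11.77

H-model: P₀ = D₀[(1+g_L) + H(g_S−g_L)]/(r−g_L), with H = 12/2 = 6.
P₀ = 0.61 × [(1+0.042) + 6×(0.238−0.042)] / (0.157−0.042)
   = 0.61 × 2.2180 / 0.115 = 11.7650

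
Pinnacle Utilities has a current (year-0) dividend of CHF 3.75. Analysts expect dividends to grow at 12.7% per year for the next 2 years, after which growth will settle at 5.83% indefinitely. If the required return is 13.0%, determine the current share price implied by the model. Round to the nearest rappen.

Two-stage DDM. Project D₁…D_2 at 0.127, terminal growth 0.0583, discount at r = 0.13.
D_1 = 4.2263
D_2 = 4.7630
Terminal value at t=2: TV = D_3/(r−g) = 5.0407/(0.13−0.0583) = 70.3022
P₀ = 4.2263/(1+0.13)^1 + 4.7630/(1+0.13)^2 + 70.3022/(1+0.13)^2 = 62.5271

CHF 62.53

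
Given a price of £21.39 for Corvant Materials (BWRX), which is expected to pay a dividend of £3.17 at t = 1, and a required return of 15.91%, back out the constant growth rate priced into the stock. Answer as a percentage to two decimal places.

From P₀ = D₁/(r − g), the implied growth is g = r − D₁/P₀.
g = 0.1591 − 3.17/21.39 = 0.1591 − 0.14820 = 0.01090

1.09%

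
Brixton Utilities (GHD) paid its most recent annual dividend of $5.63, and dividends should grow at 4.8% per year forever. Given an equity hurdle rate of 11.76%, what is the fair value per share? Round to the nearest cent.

$84.77

Gordon growth model: P₀ = D₁/(r − g). D₁ = 5.63 × (1 + 0.048) = 5.9002.
P₀ = 5.9002 / (0.1176 − 0.048) = 5.9002 / 0.0696 = 84.7736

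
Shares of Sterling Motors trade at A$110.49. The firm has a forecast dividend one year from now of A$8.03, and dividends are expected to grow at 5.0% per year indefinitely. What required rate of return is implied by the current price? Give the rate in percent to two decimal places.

Rearranging the constant-growth DDM: r = D₁/P₀ + g.
r = 8.0300 / 110.49 + 0.05 = 0.07268 + 0.05 = 0.12268

12.27%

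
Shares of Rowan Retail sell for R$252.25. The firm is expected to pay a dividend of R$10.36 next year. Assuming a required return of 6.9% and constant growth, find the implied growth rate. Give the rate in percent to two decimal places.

2.79%

From P₀ = D₁/(r − g), the implied growth is g = r − D₁/P₀.
g = 0.069 − 10.36/252.25 = 0.069 − 0.04107 = 0.02793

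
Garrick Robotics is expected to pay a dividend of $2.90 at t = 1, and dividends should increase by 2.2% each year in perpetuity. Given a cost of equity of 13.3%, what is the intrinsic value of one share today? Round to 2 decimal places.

Gordon growth model: P₀ = D₁/(r − g), with D₁ = 2.90 given directly.
P₀ = 2.9000 / (0.133 − 0.022) = 2.9000 / 0.111 = 26.1261

$26.13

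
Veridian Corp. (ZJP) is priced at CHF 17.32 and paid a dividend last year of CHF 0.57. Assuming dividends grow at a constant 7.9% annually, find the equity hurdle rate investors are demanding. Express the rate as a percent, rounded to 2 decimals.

11.45%

Rearranging the constant-growth DDM: r = D₁/P₀ + g.
D₁ = 0.57 × (1 + 0.079) = 0.6150.
r = 0.6150 / 17.32 + 0.079 = 0.03551 + 0.079 = 0.11451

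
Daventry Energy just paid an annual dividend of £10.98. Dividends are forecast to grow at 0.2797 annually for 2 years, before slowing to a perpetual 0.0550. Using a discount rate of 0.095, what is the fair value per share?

Two-stage DDM. Project D₁…D_2 at 0.2797, terminal growth 0.055, discount at r = 0.095.
D_1 = 14.0511
D_2 = 17.9812
Terminal value at t=2: TV = D_3/(r−g) = 18.9702/(0.095−0.055) = 474.2542
P₀ = 14.0511/(1+0.095)^1 + 17.9812/(1+0.095)^2 + 474.2542/(1+0.095)^2 = 423.3617

£423.36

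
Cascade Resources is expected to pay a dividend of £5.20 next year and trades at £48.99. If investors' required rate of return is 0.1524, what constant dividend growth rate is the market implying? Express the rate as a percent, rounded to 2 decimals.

From P₀ = D₁/(r − g), the implied growth is g = r − D₁/P₀.
g = 0.1524 − 5.20/48.99 = 0.1524 − 0.10614 = 0.04626

4.63%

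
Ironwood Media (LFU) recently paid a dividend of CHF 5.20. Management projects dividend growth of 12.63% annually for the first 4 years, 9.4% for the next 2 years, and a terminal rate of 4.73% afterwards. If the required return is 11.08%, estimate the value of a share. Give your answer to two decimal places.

CHF 120.21

Three-stage DDM. Project D₁…D_6; terminal Gordon value at t=6 with g = 0.0473; discount at r = 0.1108.
D_1 = 5.8568
D_2 = 6.5965
D_3 = 7.4296
D_4 = 8.3680
D_5 = 9.1546
D_6 = 10.0151
TV_6 = 10.4888/(0.1108−0.0473) = 165.1778
P₀ = Σ Dₜ/(1+r)ᵗ + TV_6/(1+r)^6 = 120.2103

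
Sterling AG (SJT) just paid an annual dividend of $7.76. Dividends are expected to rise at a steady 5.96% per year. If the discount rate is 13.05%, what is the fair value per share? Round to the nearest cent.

$115.97

Gordon growth model: P₀ = D₁/(r − g). D₁ = 7.76 × (1 + 0.0596) = 8.2225.
P₀ = 8.2225 / (0.1305 − 0.0596) = 8.2225 / 0.0709 = 115.9731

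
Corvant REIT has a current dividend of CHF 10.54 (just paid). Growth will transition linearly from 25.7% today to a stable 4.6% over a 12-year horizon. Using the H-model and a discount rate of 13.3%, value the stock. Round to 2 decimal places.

CHF 280.10

H-model: P₀ = D₀[(1+g_L) + H(g_S−g_L)]/(r−g_L), with H = 12/2 = 6.
P₀ = 10.54 × [(1+0.046) + 6×(0.257−0.046)] / (0.133−0.046)
   = 10.54 × 2.3120 / 0.087 = 280.0975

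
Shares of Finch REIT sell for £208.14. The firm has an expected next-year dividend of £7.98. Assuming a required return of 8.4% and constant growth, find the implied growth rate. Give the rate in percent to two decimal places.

4.57%

From P₀ = D₁/(r − g), the implied growth is g = r − D₁/P₀.
g = 0.084 − 7.98/208.14 = 0.084 − 0.03834 = 0.04566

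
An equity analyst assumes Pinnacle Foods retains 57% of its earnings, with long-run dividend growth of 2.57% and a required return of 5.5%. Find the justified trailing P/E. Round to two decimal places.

Payout ratio b = 1 − 0.57 = 0.43.
Justified trailing P/E = b(1+g)/(r−g) = 0.43×(1+0.0257)/(0.055−0.0257) = 15.0529

15.05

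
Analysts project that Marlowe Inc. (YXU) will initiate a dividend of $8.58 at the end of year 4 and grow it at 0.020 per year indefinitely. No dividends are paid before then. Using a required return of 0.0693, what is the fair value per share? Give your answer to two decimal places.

$142.34

Deferred-dividend DDM. At t=3 the remaining stream is a growing perpetuity with first payment D_4 = 8.58.
V_3 = D_4/(r−g) = 8.58/(0.0693−0.02) = 174.0365
P₀ = V_3/(1+r)^3 = 174.0365/(1+0.0693)^3 = 142.3448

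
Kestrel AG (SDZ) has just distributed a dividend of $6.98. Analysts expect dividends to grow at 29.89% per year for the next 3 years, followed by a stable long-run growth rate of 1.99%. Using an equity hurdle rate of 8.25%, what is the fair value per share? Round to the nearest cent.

Two-stage DDM. Project D₁…D_3 at 0.2989, terminal growth 0.0199, discount at r = 0.0825.
D_1 = 9.0663
D_2 = 11.7762
D_3 = 15.2962
Terminal value at t=3: TV = D_4/(r−g) = 15.6006/(0.0825−0.0199) = 249.2102
P₀ = 9.0663/(1+0.0825)^1 + 11.7762/(1+0.0825)^2 + 15.2962/(1+0.0825)^3 + 249.2102/(1+0.0825)^3 = 226.9473

$226.95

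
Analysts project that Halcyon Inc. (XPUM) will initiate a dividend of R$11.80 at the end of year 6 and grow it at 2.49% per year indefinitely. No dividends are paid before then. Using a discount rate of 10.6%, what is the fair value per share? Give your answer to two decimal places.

Deferred-dividend DDM. At t=5 the remaining stream is a growing perpetuity with first payment D_6 = 11.80.
V_5 = D_6/(r−g) = 11.80/(0.106−0.0249) = 145.4994
P₀ = V_5/(1+r)^5 = 145.4994/(1+0.106)^5 = 87.9196

R$87.92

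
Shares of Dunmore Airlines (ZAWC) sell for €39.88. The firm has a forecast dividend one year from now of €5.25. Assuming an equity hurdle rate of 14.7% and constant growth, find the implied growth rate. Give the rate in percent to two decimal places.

From P₀ = D₁/(r − g), the implied growth is g = r − D₁/P₀.
g = 0.147 − 5.25/39.88 = 0.147 − 0.13164 = 0.01536

1.54%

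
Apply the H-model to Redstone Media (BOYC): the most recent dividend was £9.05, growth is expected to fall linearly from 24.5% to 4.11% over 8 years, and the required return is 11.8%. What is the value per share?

£218.51

H-model: P₀ = D₀[(1+g_L) + H(g_S−g_L)]/(r−g_L), with H = 8/2 = 4.
P₀ = 9.05 × [(1+0.0411) + 4×(0.245−0.0411)] / (0.118−0.0411)
   = 9.05 × 1.8567 / 0.0769 = 218.5063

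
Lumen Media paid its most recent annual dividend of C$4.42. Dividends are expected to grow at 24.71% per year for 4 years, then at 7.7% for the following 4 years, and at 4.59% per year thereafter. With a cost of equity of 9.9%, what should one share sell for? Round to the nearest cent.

Three-stage DDM. Project D₁…D_8; terminal Gordon value at t=8 with g = 0.0459; discount at r = 0.099.
D_1 = 5.5122
D_2 = 6.8742
D_3 = 8.5729
D_4 = 10.6912
D_5 = 11.5144
D_6 = 12.4011
D_7 = 13.3559
D_8 = 14.3843
TV_8 = 15.0446/(0.099−0.0459) = 283.3256
P₀ = Σ Dₜ/(1+r)ᵗ + TV_8/(1+r)^8 = 185.5107

C$185.51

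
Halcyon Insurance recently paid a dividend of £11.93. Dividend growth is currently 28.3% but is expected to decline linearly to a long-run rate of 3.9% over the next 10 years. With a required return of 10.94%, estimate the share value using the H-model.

£382.81

H-model: P₀ = D₀[(1+g_L) + H(g_S−g_L)]/(r−g_L), with H = 10/2 = 5.
P₀ = 11.93 × [(1+0.039) + 5×(0.283−0.039)] / (0.1094−0.039)
   = 11.93 × 2.2590 / 0.0704 = 382.8107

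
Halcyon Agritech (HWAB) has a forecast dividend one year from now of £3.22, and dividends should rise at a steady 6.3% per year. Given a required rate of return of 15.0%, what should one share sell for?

£37.01

Gordon growth model: P₀ = D₁/(r − g), with D₁ = 3.22 given directly.
P₀ = 3.2200 / (0.15 − 0.063) = 3.2200 / 0.087 = 37.0115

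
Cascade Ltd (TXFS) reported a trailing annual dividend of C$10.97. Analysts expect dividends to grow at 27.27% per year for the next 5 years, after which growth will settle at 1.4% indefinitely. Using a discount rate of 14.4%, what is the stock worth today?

C$222.20

Two-stage DDM. Project D₁…D_5 at 0.2727, terminal growth 0.014, discount at r = 0.144.
D_1 = 13.9615
D_2 = 17.7688
D_3 = 22.6144
D_4 = 28.7813
D_5 = 36.6300
Terminal value at t=5: TV = D_6/(r−g) = 37.1428/(0.144−0.014) = 285.7140
P₀ = 13.9615/(1+0.144)^1 + 17.7688/(1+0.144)^2 + 22.6144/(1+0.144)^3 + 28.7813/(1+0.144)^4 + 36.6300/(1+0.144)^5 + 285.7140/(1+0.144)^5 = 222.1984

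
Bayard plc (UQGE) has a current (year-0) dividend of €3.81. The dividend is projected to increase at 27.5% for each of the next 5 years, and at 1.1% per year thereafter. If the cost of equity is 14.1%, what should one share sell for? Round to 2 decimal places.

€78.53

Two-stage DDM. Project D₁…D_5 at 0.275, terminal growth 0.011, discount at r = 0.141.
D_1 = 4.8577
D_2 = 6.1936
D_3 = 7.8969
D_4 = 10.0685
D_5 = 12.8374
Terminal value at t=5: TV = D_6/(r−g) = 12.9786/(0.141−0.011) = 99.8352
P₀ = 4.8577/(1+0.141)^1 + 6.1936/(1+0.141)^2 + 7.8969/(1+0.141)^3 + 10.0685/(1+0.141)^4 + 12.8374/(1+0.141)^5 + 99.8352/(1+0.141)^5 = 78.5342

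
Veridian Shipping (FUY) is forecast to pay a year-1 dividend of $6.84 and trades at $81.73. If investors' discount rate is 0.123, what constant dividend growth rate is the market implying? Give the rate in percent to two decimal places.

3.93%

From P₀ = D₁/(r − g), the implied growth is g = r − D₁/P₀.
g = 0.123 − 6.84/81.73 = 0.123 − 0.08369 = 0.03931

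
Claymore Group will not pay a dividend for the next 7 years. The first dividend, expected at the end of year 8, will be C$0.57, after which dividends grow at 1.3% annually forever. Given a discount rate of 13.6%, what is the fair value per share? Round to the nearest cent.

C$1.90

Deferred-dividend DDM. At t=7 the remaining stream is a growing perpetuity with first payment D_8 = 0.57.
V_7 = D_8/(r−g) = 0.57/(0.136−0.013) = 4.6341
P₀ = V_7/(1+r)^7 = 4.6341/(1+0.136)^7 = 1.8981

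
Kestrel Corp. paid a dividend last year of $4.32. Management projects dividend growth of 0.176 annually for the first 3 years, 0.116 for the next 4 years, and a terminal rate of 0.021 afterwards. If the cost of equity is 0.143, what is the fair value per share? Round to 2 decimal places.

$67.24

Three-stage DDM. Project D₁…D_7; terminal Gordon value at t=7 with g = 0.021; discount at r = 0.143.
D_1 = 5.0803
D_2 = 5.9745
D_3 = 7.0260
D_4 = 7.8410
D_5 = 8.7505
D_6 = 9.7656
D_7 = 10.8984
TV_7 = 11.1273/(0.143−0.021) = 91.2070
P₀ = Σ Dₜ/(1+r)ᵗ + TV_7/(1+r)^7 = 67.2430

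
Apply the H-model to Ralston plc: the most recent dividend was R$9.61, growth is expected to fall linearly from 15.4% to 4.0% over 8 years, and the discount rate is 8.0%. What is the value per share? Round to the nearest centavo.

R$359.41

H-model: P₀ = D₀[(1+g_L) + H(g_S−g_L)]/(r−g_L), with H = 8/2 = 4.
P₀ = 9.61 × [(1+0.04) + 4×(0.154−0.04)] / (0.08−0.04)
   = 9.61 × 1.4960 / 0.04 = 359.4140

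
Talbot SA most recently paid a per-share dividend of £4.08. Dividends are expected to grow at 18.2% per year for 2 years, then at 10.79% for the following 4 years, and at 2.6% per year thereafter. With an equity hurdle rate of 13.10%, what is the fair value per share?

Three-stage DDM. Project D₁…D_6; terminal Gordon value at t=6 with g = 0.026; discount at r = 0.131.
D_1 = 4.8226
D_2 = 5.7003
D_3 = 6.3153
D_4 = 6.9967
D_5 = 7.7517
D_6 = 8.5881
TV_6 = 8.8114/(0.131−0.026) = 83.9181
P₀ = Σ Dₜ/(1+r)ᵗ + TV_6/(1+r)^6 = 65.7475

£65.75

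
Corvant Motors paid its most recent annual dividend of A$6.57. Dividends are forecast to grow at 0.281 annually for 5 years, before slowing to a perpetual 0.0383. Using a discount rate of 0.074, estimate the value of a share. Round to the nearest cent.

Two-stage DDM. Project D₁…D_5 at 0.281, terminal growth 0.0383, discount at r = 0.074.
D_1 = 8.4162
D_2 = 10.7811
D_3 = 13.8106
D_4 = 17.6914
D_5 = 22.6627
Terminal value at t=5: TV = D_6/(r−g) = 23.5306/(0.074−0.0383) = 659.1218
P₀ = 8.4162/(1+0.074)^1 + 10.7811/(1+0.074)^2 + 13.8106/(1+0.074)^3 + 17.6914/(1+0.074)^4 + 22.6627/(1+0.074)^5 + 659.1218/(1+0.074)^5 = 518.7456

A$518.75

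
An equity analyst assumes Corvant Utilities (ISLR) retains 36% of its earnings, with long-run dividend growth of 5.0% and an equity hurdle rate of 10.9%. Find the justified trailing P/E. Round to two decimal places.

Payout ratio b = 1 − 0.36 = 0.64.
Justified trailing P/E = b(1+g)/(r−g) = 0.64×(1+0.05)/(0.109−0.05) = 11.3898

11.39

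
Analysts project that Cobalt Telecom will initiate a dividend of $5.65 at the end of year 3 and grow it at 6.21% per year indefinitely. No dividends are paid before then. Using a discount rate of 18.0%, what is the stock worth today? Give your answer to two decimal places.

Deferred-dividend DDM. At t=2 the remaining stream is a growing perpetuity with first payment D_3 = 5.65.
V_2 = D_3/(r−g) = 5.65/(0.18−0.0621) = 47.9220
P₀ = V_2/(1+r)^2 = 47.9220/(1+0.18)^2 = 34.4168

$34.42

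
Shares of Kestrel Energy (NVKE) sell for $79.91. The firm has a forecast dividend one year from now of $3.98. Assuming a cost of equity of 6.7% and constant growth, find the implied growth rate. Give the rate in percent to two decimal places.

1.72%

From P₀ = D₁/(r − g), the implied growth is g = r − D₁/P₀.
g = 0.067 − 3.98/79.91 = 0.067 − 0.04981 = 0.01719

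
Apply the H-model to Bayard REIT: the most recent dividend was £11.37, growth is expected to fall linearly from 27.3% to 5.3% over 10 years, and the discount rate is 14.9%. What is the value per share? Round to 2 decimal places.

H-model: P₀ = D₀[(1+g_L) + H(g_S−g_L)]/(r−g_L), with H = 10/2 = 5.
P₀ = 11.37 × [(1+0.053) + 5×(0.273−0.053)] / (0.149−0.053)
   = 11.37 × 2.1530 / 0.096 = 254.9959

£255.00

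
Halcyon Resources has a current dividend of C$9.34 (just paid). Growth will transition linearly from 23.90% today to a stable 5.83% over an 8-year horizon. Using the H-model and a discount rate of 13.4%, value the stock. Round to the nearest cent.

C$219.76

H-model: P₀ = D₀[(1+g_L) + H(g_S−g_L)]/(r−g_L), with H = 8/2 = 4.
P₀ = 9.34 × [(1+0.0583) + 4×(0.239−0.0583)] / (0.134−0.0583)
   = 9.34 × 1.7811 / 0.0757 = 219.7553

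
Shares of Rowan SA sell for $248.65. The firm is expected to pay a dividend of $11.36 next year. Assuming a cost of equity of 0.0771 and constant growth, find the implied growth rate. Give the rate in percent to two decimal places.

From P₀ = D₁/(r − g), the implied growth is g = r − D₁/P₀.
g = 0.0771 − 11.36/248.65 = 0.0771 − 0.04569 = 0.03141

3.14%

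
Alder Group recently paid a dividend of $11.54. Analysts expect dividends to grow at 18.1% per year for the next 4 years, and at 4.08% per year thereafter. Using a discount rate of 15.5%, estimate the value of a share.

Two-stage DDM. Project D₁…D_4 at 0.181, terminal growth 0.0408, discount at r = 0.155.
D_1 = 13.6287
D_2 = 16.0955
D_3 = 19.0088
D_4 = 22.4494
Terminal value at t=4: TV = D_5/(r−g) = 23.3654/(0.155−0.0408) = 204.6004
P₀ = 13.6287/(1+0.155)^1 + 16.0955/(1+0.155)^2 + 19.0088/(1+0.155)^3 + 22.4494/(1+0.155)^4 + 204.6004/(1+0.155)^4 = 163.7853

$163.79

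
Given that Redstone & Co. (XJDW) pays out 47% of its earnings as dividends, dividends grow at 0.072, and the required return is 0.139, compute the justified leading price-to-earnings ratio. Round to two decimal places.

Justified leading P/E = b/(r−g) = 0.47/(0.139−0.072) = 7.0149

7.01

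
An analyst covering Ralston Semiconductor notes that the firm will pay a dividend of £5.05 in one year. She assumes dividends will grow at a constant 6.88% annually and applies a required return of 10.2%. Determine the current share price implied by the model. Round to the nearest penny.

£152.11

Gordon growth model: P₀ = D₁/(r − g), with D₁ = 5.05 given directly.
P₀ = 5.0500 / (0.102 − 0.0688) = 5.0500 / 0.0332 = 152.1084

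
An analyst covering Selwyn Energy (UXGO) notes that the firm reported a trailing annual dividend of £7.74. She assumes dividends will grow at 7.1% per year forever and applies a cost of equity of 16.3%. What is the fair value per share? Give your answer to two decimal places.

£90.10

Gordon growth model: P₀ = D₁/(r − g). D₁ = 7.74 × (1 + 0.071) = 8.2895.
P₀ = 8.2895 / (0.163 − 0.071) = 8.2895 / 0.092 = 90.1037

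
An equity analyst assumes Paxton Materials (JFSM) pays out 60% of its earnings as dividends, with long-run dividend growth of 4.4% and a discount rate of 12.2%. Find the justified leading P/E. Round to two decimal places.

Justified leading P/E = b/(r−g) = 0.60/(0.122−0.044) = 7.6923

7.69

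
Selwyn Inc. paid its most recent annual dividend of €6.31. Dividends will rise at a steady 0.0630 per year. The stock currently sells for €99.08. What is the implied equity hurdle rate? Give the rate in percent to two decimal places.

Rearranging the constant-growth DDM: r = D₁/P₀ + g.
D₁ = 6.31 × (1 + 0.063) = 6.7075.
r = 6.7075 / 99.08 + 0.063 = 0.06770 + 0.063 = 0.13070

13.07%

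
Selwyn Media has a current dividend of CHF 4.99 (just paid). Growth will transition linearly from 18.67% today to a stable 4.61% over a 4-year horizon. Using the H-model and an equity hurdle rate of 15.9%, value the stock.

H-model: P₀ = D₀[(1+g_L) + H(g_S−g_L)]/(r−g_L), with H = 4/2 = 2.
P₀ = 4.99 × [(1+0.0461) + 2×(0.1867−0.0461)] / (0.159−0.0461)
   = 4.99 × 1.3273 / 0.1129 = 58.6645

CHF 58.66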